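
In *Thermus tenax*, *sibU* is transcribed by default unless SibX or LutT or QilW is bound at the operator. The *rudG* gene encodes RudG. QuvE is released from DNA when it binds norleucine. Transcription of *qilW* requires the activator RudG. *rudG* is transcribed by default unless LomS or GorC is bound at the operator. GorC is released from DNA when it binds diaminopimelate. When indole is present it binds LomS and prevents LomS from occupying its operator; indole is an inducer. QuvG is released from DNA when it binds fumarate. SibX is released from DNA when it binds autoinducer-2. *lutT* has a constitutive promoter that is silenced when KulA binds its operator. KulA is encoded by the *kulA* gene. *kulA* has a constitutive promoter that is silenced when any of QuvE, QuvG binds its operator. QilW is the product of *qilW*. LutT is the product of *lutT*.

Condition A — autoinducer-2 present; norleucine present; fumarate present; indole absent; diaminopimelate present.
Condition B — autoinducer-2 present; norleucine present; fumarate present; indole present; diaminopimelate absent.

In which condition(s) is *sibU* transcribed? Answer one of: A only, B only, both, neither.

Condition A:
Autoinducer-2 is present, so SibX is inactive.
Norleucine is present, so QuvE is inactive.
Fumarate is present, so QuvG is inactive.
With no repressor bound, *kulA* is transcribed.
So KulA is produced and active.
With repressor KulA bound, *lutT* is not transcribed.
So LutT is not produced.
Indole is absent, so LomS is active.
Diaminopimelate is present, so GorC is inactive.
With repressor LomS bound, *rudG* is not transcribed.
So RudG is not produced.
Required activator RudG is absent, so *qilW* is not transcribed.
So QilW is not produced.
With no repressor bound, *sibU* is transcribed.
→ *sibU* is ON in A.
Condition B:
Autoinducer-2 is present, so SibX is inactive.
Norleucine is present, so QuvE is inactive.
Fumarate is present, so QuvG is inactive.
With no repressor bound, *kulA* is transcribed.
So KulA is produced and active.
With repressor KulA bound, *lutT* is not transcribed.
So LutT is not produced.
Indole is present, so LomS is inactive.
Diaminopimelate is absent, so GorC is active.
With repressor GorC bound, *rudG* is not transcribed.
So RudG is not produced.
Required activator RudG is absent, so *qilW* is not transcribed.
So QilW is not produced.
With no repressor bound, *sibU* is transcribed.
→ *sibU* is ON in B.

both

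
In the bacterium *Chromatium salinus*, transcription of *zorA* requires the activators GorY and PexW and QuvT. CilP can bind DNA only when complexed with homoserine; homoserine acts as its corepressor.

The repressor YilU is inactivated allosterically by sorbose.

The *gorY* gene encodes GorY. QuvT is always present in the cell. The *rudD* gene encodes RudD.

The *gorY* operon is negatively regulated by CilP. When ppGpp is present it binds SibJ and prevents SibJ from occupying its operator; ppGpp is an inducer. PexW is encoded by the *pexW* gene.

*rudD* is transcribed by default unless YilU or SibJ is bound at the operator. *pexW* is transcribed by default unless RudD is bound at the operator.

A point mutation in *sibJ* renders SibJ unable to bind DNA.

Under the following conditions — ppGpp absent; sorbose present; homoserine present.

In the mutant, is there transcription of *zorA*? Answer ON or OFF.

Homoserine is present, so CilP is active.
With repressor CilP bound, *gorY* is not transcribed.
So GorY is not produced.
Sorbose is present, so YilU is inactive.
SibJ is non-functional in this strain, so it has no effect.
With no repressor bound, *rudD* is transcribed.
So RudD is produced and active.
With repressor RudD bound, *pexW* is not transcribed.
So PexW is not produced.
QuvT is produced constitutively and is active.
Required activator GorY is absent, so *zorA* is not transcribed.

OFF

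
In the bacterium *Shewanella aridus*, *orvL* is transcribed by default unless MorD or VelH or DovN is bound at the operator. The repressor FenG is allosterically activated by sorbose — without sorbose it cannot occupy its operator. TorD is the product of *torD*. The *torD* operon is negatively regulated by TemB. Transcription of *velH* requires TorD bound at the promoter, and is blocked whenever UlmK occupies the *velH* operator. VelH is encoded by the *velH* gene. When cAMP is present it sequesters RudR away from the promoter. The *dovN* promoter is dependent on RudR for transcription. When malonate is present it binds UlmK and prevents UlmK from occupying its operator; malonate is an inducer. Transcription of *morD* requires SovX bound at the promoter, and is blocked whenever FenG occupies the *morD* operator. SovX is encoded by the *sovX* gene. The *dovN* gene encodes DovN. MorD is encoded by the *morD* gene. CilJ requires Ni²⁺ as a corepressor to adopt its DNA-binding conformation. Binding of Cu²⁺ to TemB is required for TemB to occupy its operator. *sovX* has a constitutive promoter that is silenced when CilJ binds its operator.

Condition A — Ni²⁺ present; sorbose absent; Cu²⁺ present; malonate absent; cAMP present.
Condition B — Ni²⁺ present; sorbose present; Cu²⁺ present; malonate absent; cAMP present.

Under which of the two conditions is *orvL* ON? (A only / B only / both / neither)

Condition A:
Ni²⁺ is present, so CilJ is active.
With repressor CilJ bound, *sovX* is not transcribed.
So SovX is not produced.
Sorbose is absent, so FenG is inactive.
Required activator SovX is absent, so *morD* is not transcribed.
So MorD is not produced.
Cu²⁺ is present, so TemB is active.
With repressor TemB bound, *torD* is not transcribed.
So TorD is not produced.
Malonate is absent, so UlmK is active.
With repressor UlmK bound, *velH* is not transcribed.
So VelH is not produced.
cAMP is present, so RudR is inactive.
Required activator RudR is absent, so *dovN* is not transcribed.
So DovN is not produced.
With no repressor bound, *orvL* is transcribed.
→ *orvL* is ON in A.
Condition B:
Ni²⁺ is present, so CilJ is active.
With repressor CilJ bound, *sovX* is not transcribed.
So SovX is not produced.
Sorbose is present, so FenG is active.
With repressor FenG bound, *morD* is not transcribed.
So MorD is not produced.
Cu²⁺ is present, so TemB is active.
With repressor TemB bound, *torD* is not transcribed.
So TorD is not produced.
Malonate is absent, so UlmK is active.
With repressor UlmK bound, *velH* is not transcribed.
So VelH is not produced.
cAMP is present, so RudR is inactive.
Required activator RudR is absent, so *dovN* is not transcribed.
So DovN is not produced.
With no repressor bound, *orvL* is transcribed.
→ *orvL* is ON in B.

both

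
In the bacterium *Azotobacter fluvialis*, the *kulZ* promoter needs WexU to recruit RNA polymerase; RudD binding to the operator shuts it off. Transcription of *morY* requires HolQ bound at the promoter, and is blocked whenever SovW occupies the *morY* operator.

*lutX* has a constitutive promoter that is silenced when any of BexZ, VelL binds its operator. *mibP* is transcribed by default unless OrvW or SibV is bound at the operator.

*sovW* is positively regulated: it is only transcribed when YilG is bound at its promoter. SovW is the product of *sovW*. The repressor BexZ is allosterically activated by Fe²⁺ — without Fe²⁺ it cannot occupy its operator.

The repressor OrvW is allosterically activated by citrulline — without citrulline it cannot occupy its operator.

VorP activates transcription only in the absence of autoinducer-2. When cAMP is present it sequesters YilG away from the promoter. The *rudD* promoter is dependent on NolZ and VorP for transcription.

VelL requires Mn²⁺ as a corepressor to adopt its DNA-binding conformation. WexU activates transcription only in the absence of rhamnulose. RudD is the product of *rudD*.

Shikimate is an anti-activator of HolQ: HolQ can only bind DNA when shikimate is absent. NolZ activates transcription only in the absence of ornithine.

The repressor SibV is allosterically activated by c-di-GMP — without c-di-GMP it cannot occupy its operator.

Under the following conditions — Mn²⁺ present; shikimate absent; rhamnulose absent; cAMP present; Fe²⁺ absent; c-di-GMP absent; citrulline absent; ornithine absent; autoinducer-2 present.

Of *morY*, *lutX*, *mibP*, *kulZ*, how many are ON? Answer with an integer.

cAMP is present, so YilG is inactive.
Required activator YilG is absent, so *sovW* is not transcribed.
So SovW is not produced.
Shikimate is absent, so HolQ is active.
No repressor is bound and HolQ is active, so *morY* is transcribed.
→ *morY* is ON.
Fe²⁺ is absent, so BexZ is inactive.
Mn²⁺ is present, so VelL is active.
With repressor VelL bound, *lutX* is not transcribed.
→ *lutX* is OFF.
Citrulline is absent, so OrvW is inactive.
c-di-GMP is absent, so SibV is inactive.
With no repressor bound, *mibP* is transcribed.
→ *mibP* is ON.
Rhamnulose is absent, so WexU is active.
Ornithine is absent, so NolZ is active.
Autoinducer-2 is present, so VorP is inactive.
Required activator VorP is absent, so *rudD* is not transcribed.
So RudD is not produced.
No repressor is bound and WexU is active, so *kulZ* is transcribed.
→ *kulZ* is ON.
3 of the 4 genes are transcribed.

3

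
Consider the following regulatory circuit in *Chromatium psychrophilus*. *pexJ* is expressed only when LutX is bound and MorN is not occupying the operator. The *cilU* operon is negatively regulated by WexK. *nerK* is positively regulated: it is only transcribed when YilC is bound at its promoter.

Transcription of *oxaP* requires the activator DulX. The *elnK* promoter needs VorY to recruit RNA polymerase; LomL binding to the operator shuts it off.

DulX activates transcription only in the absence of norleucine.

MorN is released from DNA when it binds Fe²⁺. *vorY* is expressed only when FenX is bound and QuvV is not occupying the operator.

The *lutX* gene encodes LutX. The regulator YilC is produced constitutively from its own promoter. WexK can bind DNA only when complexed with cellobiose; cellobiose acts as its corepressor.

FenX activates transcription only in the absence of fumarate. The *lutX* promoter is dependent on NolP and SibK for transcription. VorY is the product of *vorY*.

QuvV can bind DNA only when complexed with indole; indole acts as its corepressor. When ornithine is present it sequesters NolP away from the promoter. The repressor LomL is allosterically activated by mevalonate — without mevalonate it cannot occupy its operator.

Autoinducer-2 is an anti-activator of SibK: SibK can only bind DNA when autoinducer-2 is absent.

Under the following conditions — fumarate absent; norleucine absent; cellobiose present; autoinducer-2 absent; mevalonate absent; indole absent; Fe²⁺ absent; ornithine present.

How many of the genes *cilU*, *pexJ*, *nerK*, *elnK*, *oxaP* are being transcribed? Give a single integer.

3

Cellobiose is present, so WexK is active.
With repressor WexK bound, *cilU* is not transcribed.
→ *cilU* is OFF.
Fe²⁺ is absent, so MorN is active.
Ornithine is present, so NolP is inactive.
Autoinducer-2 is absent, so SibK is active.
Required activator NolP is absent, so *lutX* is not transcribed.
So LutX is not produced.
With repressor MorN bound, *pexJ* is not transcribed.
→ *pexJ* is OFF.
YilC is produced constitutively and is active.
No repressor is bound and YilC is active, so *nerK* is transcribed.
→ *nerK* is ON.
Mevalonate is absent, so LomL is inactive.
Fumarate is absent, so FenX is active.
Indole is absent, so QuvV is inactive.
No repressor is bound and FenX is active, so *vorY* is transcribed.
So VorY is produced and active.
No repressor is bound and VorY is active, so *elnK* is transcribed.
→ *elnK* is ON.
Norleucine is absent, so DulX is active.
No repressor is bound and DulX is active, so *oxaP* is transcribed.
→ *oxaP* is ON.
3 of the 5 genes are transcribed.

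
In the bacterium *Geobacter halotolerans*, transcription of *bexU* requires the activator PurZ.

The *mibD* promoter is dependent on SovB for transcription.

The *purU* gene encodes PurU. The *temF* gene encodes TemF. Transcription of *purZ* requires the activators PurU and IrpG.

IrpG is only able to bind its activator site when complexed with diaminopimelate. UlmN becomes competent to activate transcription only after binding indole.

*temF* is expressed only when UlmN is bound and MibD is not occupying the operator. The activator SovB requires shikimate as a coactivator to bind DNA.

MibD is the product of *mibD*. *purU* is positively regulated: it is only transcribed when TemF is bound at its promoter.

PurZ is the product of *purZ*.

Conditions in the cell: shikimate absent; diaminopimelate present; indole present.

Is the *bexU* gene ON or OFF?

Shikimate is absent, so SovB is inactive.
Required activator SovB is absent, so *mibD* is not transcribed.
So MibD is not produced.
Indole is present, so UlmN is active.
No repressor is bound and UlmN is active, so *temF* is transcribed.
So TemF is produced and active.
No repressor is bound and TemF is active, so *purU* is transcribed.
So PurU is produced and active.
Diaminopimelate is present, so IrpG is active.
No repressor is bound and PurU and IrpG are active, so *purZ* is transcribed.
So PurZ is produced and active.
No repressor is bound and PurZ is active, so *bexU* is transcribed.

ON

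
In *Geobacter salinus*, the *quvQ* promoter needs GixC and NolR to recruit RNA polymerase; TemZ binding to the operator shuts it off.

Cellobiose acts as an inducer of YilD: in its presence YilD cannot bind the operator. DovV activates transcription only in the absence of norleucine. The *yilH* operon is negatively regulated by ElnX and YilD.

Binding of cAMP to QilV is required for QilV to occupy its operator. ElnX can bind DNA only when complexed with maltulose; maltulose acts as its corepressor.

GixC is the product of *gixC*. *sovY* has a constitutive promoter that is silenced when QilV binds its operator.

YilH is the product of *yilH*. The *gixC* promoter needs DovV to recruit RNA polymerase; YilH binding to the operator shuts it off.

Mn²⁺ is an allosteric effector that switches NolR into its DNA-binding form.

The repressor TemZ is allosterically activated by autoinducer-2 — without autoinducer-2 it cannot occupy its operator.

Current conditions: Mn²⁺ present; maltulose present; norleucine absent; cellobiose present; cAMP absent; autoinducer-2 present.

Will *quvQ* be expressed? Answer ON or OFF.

OFF

Norleucine is absent, so DovV is active.
Maltulose is present, so ElnX is active.
Cellobiose is present, so YilD is inactive.
With repressor ElnX bound, *yilH* is not transcribed.
So YilH is not produced.
No repressor is bound and DovV is active, so *gixC* is transcribed.
So GixC is produced and active.
Autoinducer-2 is present, so TemZ is active.
Mn²⁺ is present, so NolR is active.
With repressor TemZ bound, *quvQ* is not transcribed.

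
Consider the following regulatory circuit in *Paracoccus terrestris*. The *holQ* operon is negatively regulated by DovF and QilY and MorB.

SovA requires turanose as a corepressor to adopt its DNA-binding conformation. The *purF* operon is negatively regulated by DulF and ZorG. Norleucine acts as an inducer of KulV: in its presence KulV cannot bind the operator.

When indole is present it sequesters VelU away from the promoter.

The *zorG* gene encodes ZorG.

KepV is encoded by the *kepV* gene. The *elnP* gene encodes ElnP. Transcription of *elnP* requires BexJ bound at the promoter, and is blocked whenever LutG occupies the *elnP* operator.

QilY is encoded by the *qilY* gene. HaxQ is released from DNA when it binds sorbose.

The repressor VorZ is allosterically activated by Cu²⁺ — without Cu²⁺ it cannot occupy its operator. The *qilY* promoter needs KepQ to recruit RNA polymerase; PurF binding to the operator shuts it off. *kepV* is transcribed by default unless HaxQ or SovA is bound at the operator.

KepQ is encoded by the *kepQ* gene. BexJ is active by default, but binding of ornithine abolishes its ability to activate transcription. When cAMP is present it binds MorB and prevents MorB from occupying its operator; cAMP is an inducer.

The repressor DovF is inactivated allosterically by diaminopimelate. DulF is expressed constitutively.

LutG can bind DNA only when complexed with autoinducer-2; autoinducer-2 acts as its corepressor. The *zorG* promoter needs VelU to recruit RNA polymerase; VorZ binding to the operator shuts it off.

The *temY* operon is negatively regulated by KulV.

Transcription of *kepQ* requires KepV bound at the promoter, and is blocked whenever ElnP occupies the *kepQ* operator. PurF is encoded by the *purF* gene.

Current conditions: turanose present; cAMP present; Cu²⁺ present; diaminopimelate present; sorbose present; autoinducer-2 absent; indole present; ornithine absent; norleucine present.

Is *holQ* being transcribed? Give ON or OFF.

ON

Diaminopimelate is present, so DovF is inactive.
Sorbose is present, so HaxQ is inactive.
Turanose is present, so SovA is active.
With repressor SovA bound, *kepV* is not transcribed.
So KepV is not produced.
Autoinducer-2 is absent, so LutG is inactive.
Ornithine is absent, so BexJ is active.
No repressor is bound and BexJ is active, so *elnP* is transcribed.
So ElnP is produced and active.
With repressor ElnP bound, *kepQ* is not transcribed.
So KepQ is not produced.
DulF is produced constitutively and is active.
Cu²⁺ is present, so VorZ is active.
Indole is present, so VelU is inactive.
With repressor VorZ bound, *zorG* is not transcribed.
So ZorG is not produced.
With repressor DulF bound, *purF* is not transcribed.
So PurF is not produced.
Required activator KepQ is absent, so *qilY* is not transcribed.
So QilY is not produced.
cAMP is present, so MorB is inactive.
With no repressor bound, *holQ* is transcribed.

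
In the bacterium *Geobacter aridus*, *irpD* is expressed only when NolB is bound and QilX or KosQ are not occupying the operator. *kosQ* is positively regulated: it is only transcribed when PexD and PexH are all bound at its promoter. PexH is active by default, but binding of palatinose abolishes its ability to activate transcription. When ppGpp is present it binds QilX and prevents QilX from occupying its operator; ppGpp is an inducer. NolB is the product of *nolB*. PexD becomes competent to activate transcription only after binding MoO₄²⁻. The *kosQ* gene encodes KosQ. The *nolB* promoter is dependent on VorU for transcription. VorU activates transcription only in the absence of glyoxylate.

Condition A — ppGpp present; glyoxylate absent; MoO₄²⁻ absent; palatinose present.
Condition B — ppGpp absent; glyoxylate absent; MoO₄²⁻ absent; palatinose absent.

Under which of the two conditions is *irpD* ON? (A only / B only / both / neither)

Condition A:
ppGpp is present, so QilX is inactive.
Glyoxylate is absent, so VorU is active.
No repressor is bound and VorU is active, so *nolB* is transcribed.
So NolB is produced and active.
MoO₄²⁻ is absent, so PexD is inactive.
Palatinose is present, so PexH is inactive.
Required activator PexD is absent, so *kosQ* is not transcribed.
So KosQ is not produced.
No repressor is bound and NolB is active, so *irpD* is transcribed.
→ *irpD* is ON in A.
Condition B:
ppGpp is absent, so QilX is active.
Glyoxylate is absent, so VorU is active.
No repressor is bound and VorU is active, so *nolB* is transcribed.
So NolB is produced and active.
MoO₄²⁻ is absent, so PexD is inactive.
Palatinose is absent, so PexH is active.
Required activator PexD is absent, so *kosQ* is not transcribed.
So KosQ is not produced.
With repressor QilX bound, *irpD* is not transcribed.
→ *irpD* is OFF in B.

A only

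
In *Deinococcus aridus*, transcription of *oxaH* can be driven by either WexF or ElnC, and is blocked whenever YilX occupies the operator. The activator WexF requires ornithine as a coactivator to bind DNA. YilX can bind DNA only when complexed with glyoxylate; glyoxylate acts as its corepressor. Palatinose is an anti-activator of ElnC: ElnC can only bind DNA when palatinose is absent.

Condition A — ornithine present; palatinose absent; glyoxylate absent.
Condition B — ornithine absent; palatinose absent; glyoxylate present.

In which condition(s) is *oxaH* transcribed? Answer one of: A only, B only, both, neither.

Condition A:
Ornithine is present, so WexF is active.
Palatinose is absent, so ElnC is active.
Glyoxylate is absent, so YilX is inactive.
Activator WexF is present, so *oxaH* is transcribed.
→ *oxaH* is ON in A.
Condition B:
Ornithine is absent, so WexF is inactive.
Palatinose is absent, so ElnC is active.
Glyoxylate is present, so YilX is active.
With repressor YilX bound, *oxaH* is not transcribed.
→ *oxaH* is OFF in B.

A only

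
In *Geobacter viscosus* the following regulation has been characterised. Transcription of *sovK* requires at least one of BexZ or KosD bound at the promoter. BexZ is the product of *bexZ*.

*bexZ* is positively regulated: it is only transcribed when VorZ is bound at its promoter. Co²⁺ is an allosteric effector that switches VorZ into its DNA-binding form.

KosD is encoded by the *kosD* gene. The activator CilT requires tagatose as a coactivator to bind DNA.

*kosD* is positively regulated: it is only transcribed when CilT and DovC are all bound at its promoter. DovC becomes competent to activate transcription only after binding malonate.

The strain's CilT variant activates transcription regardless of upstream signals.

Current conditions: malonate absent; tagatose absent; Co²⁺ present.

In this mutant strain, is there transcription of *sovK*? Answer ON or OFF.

ON

Co²⁺ is present, so VorZ is active.
No repressor is bound and VorZ is active, so *bexZ* is transcribed.
So BexZ is produced and active.
CilT is constitutively active in this strain.
Malonate is absent, so DovC is inactive.
Required activator DovC is absent, so *kosD* is not transcribed.
So KosD is not produced.
Activator BexZ is present, so *sovK* is transcribed.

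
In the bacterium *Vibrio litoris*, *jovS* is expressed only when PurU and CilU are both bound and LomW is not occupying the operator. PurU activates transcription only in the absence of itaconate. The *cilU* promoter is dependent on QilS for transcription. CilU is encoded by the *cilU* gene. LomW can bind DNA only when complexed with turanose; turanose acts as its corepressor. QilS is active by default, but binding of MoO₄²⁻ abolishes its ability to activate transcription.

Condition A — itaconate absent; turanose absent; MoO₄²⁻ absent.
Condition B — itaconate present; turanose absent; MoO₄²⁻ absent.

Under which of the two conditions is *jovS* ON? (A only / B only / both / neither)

Condition A:
Itaconate is absent, so PurU is active.
Turanose is absent, so LomW is inactive.
MoO₄²⁻ is absent, so QilS is active.
No repressor is bound and QilS is active, so *cilU* is transcribed.
So CilU is produced and active.
No repressor is bound and PurU and CilU are active, so *jovS* is transcribed.
→ *jovS* is ON in A.
Condition B:
Itaconate is present, so PurU is inactive.
Turanose is absent, so LomW is inactive.
MoO₄²⁻ is absent, so QilS is active.
No repressor is bound and QilS is active, so *cilU* is transcribed.
So CilU is produced and active.
Required activator PurU is absent, so *jovS* is not transcribed.
→ *jovS* is OFF in B.

A only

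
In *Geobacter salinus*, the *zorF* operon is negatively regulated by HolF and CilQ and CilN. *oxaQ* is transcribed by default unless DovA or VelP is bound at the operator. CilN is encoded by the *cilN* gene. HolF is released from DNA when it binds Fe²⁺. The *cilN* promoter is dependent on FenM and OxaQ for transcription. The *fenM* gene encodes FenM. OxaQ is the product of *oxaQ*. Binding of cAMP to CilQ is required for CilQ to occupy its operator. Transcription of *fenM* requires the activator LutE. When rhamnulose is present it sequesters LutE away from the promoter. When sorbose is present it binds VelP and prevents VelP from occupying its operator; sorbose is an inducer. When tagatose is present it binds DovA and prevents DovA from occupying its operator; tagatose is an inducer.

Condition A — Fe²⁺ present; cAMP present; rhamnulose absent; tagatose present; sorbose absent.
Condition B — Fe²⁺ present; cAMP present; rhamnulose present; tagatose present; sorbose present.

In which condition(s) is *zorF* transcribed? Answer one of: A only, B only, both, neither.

Condition A:
Fe²⁺ is present, so HolF is inactive.
cAMP is present, so CilQ is active.
Rhamnulose is absent, so LutE is active.
No repressor is bound and LutE is active, so *fenM* is transcribed.
So FenM is produced and active.
Tagatose is present, so DovA is inactive.
Sorbose is absent, so VelP is active.
With repressor VelP bound, *oxaQ* is not transcribed.
So OxaQ is not produced.
Required activator OxaQ is absent, so *cilN* is not transcribed.
So CilN is not produced.
With repressor CilQ bound, *zorF* is not transcribed.
→ *zorF* is OFF in A.
Condition B:
Fe²⁺ is present, so HolF is inactive.
cAMP is present, so CilQ is active.
Rhamnulose is present, so LutE is inactive.
Required activator LutE is absent, so *fenM* is not transcribed.
So FenM is not produced.
Tagatose is present, so DovA is inactive.
Sorbose is present, so VelP is inactive.
With no repressor bound, *oxaQ* is transcribed.
So OxaQ is produced and active.
Required activator FenM is absent, so *cilN* is not transcribed.
So CilN is not produced.
With repressor CilQ bound, *zorF* is not transcribed.
→ *zorF* is OFF in B.

neither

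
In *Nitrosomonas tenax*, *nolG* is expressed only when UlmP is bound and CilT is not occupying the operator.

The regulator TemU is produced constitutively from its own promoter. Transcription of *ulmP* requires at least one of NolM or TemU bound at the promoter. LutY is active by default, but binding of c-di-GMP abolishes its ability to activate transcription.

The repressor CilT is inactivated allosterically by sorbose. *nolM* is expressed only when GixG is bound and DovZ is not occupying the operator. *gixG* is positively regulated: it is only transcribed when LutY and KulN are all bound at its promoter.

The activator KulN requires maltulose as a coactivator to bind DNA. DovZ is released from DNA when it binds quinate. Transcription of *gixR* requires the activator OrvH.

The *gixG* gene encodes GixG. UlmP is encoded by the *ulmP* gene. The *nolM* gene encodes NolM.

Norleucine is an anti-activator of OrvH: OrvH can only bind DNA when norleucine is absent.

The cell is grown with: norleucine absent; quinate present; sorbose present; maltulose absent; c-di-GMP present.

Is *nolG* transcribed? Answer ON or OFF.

ON

Sorbose is present, so CilT is inactive.
Quinate is present, so DovZ is inactive.
c-di-GMP is present, so LutY is inactive.
Maltulose is absent, so KulN is inactive.
Required activator LutY is absent, so *gixG* is not transcribed.
So GixG is not produced.
Required activator GixG is absent, so *nolM* is not transcribed.
So NolM is not produced.
TemU is produced constitutively and is active.
Activator TemU is present, so *ulmP* is transcribed.
So UlmP is produced and active.
No repressor is bound and UlmP is active, so *nolG* is transcribed.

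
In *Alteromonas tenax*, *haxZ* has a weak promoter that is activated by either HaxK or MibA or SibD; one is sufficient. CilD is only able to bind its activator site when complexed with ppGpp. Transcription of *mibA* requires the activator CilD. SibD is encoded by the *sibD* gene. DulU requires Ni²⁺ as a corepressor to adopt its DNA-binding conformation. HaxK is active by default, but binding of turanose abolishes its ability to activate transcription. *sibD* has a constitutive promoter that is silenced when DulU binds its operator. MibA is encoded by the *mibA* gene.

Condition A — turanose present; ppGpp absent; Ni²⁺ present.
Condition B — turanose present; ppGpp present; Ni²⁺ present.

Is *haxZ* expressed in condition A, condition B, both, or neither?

B only

Condition A:
Turanose is present, so HaxK is inactive.
ppGpp is absent, so CilD is inactive.
Required activator CilD is absent, so *mibA* is not transcribed.
So MibA is not produced.
Ni²⁺ is present, so DulU is active.
With repressor DulU bound, *sibD* is not transcribed.
So SibD is not produced.
No activator is available at the *haxZ* promoter, so *haxZ* is not transcribed.
→ *haxZ* is OFF in A.
Condition B:
Turanose is present, so HaxK is inactive.
ppGpp is present, so CilD is active.
No repressor is bound and CilD is active, so *mibA* is transcribed.
So MibA is produced and active.
Ni²⁺ is present, so DulU is active.
With repressor DulU bound, *sibD* is not transcribed.
So SibD is not produced.
Activator MibA is present, so *haxZ* is transcribed.
→ *haxZ* is ON in B.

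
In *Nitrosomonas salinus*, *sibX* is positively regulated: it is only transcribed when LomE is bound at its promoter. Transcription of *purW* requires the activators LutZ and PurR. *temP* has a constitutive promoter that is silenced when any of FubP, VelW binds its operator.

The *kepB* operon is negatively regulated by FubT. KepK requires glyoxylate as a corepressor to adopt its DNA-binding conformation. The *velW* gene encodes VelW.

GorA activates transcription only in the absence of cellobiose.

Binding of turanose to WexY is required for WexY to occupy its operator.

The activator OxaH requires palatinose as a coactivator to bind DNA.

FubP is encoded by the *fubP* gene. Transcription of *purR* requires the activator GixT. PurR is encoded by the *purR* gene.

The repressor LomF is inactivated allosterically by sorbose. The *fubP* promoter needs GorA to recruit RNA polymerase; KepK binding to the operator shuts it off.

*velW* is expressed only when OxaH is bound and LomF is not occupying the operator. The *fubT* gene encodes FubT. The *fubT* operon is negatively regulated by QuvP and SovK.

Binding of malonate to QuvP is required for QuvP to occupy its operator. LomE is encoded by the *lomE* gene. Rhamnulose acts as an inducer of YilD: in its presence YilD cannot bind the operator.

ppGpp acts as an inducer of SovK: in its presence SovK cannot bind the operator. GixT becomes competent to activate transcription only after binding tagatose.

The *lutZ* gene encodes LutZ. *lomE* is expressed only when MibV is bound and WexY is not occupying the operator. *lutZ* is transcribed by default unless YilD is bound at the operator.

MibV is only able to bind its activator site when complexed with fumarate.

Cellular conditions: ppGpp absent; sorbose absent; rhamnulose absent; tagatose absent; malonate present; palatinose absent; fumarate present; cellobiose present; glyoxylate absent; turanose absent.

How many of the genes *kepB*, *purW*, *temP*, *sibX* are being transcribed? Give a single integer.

Malonate is present, so QuvP is active.
ppGpp is absent, so SovK is active.
With repressor QuvP bound, *fubT* is not transcribed.
So FubT is not produced.
With no repressor bound, *kepB* is transcribed.
→ *kepB* is ON.
Rhamnulose is absent, so YilD is active.
With repressor YilD bound, *lutZ* is not transcribed.
So LutZ is not produced.
Tagatose is absent, so GixT is inactive.
Required activator GixT is absent, so *purR* is not transcribed.
So PurR is not produced.
Required activator LutZ is absent, so *purW* is not transcribed.
→ *purW* is OFF.
Glyoxylate is absent, so KepK is inactive.
Cellobiose is present, so GorA is inactive.
Required activator GorA is absent, so *fubP* is not transcribed.
So FubP is not produced.
Sorbose is absent, so LomF is active.
Palatinose is absent, so OxaH is inactive.
With repressor LomF bound, *velW* is not transcribed.
So VelW is not produced.
With no repressor bound, *temP* is transcribed.
→ *temP* is ON.
Fumarate is present, so MibV is active.
Turanose is absent, so WexY is inactive.
No repressor is bound and MibV is active, so *lomE* is transcribed.
So LomE is produced and active.
No repressor is bound and LomE is active, so *sibX* is transcribed.
→ *sibX* is ON.
3 of the 4 genes are transcribed.

3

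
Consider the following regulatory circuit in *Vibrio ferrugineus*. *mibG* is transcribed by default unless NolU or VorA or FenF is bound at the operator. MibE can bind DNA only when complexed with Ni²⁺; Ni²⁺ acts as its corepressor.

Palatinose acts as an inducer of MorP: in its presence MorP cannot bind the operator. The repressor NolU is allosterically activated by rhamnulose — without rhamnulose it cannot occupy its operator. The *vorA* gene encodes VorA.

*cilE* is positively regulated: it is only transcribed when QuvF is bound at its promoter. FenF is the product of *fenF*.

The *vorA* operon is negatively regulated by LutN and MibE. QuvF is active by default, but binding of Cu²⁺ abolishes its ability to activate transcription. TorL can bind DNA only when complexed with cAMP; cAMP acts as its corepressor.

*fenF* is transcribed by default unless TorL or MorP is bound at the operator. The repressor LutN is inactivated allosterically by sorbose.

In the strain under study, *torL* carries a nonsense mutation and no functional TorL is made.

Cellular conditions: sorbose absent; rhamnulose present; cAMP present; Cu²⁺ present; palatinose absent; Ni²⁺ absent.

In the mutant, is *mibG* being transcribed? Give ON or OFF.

Rhamnulose is present, so NolU is active.
Sorbose is absent, so LutN is active.
Ni²⁺ is absent, so MibE is inactive.
With repressor LutN bound, *vorA* is not transcribed.
So VorA is not produced.
TorL is non-functional in this strain, so it has no effect.
Palatinose is absent, so MorP is active.
With repressor MorP bound, *fenF* is not transcribed.
So FenF is not produced.
With repressor NolU bound, *mibG* is not transcribed.

OFF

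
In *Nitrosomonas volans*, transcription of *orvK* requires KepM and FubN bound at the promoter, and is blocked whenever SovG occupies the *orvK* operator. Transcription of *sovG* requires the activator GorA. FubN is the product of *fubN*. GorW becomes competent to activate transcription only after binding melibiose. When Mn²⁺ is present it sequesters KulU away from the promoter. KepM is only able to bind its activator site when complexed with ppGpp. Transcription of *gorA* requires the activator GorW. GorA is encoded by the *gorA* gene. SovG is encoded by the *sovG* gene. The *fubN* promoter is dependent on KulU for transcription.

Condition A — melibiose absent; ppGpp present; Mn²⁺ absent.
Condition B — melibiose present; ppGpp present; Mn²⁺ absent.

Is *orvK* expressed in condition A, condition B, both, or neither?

Condition A:
Melibiose is absent, so GorW is inactive.
Required activator GorW is absent, so *gorA* is not transcribed.
So GorA is not produced.
Required activator GorA is absent, so *sovG* is not transcribed.
So SovG is not produced.
ppGpp is present, so KepM is active.
Mn²⁺ is absent, so KulU is active.
No repressor is bound and KulU is active, so *fubN* is transcribed.
So FubN is produced and active.
No repressor is bound and KepM and FubN are active, so *orvK* is transcribed.
→ *orvK* is ON in A.
Condition B:
Melibiose is present, so GorW is active.
No repressor is bound and GorW is active, so *gorA* is transcribed.
So GorA is produced and active.
No repressor is bound and GorA is active, so *sovG* is transcribed.
So SovG is produced and active.
ppGpp is present, so KepM is active.
Mn²⁺ is absent, so KulU is active.
No repressor is bound and KulU is active, so *fubN* is transcribed.
So FubN is produced and active.
With repressor SovG bound, *orvK* is not transcribed.
→ *orvK* is OFF in B.

A only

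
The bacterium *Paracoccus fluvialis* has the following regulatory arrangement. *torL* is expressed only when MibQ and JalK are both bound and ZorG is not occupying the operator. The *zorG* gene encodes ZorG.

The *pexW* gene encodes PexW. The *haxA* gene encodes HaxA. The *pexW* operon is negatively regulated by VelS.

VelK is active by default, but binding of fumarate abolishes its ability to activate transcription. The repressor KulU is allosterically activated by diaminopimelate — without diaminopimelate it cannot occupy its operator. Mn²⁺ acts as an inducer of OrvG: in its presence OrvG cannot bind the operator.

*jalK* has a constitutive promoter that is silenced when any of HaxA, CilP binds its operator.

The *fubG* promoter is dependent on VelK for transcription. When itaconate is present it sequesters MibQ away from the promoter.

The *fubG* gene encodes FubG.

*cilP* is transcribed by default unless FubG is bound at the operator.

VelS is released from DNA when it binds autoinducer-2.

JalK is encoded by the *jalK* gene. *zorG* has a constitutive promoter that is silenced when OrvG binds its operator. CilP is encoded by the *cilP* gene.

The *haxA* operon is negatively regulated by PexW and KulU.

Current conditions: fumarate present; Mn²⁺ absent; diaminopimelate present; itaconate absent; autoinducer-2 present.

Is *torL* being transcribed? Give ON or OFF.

OFF

Mn²⁺ is absent, so OrvG is active.
With repressor OrvG bound, *zorG* is not transcribed.
So ZorG is not produced.
Itaconate is absent, so MibQ is active.
Autoinducer-2 is present, so VelS is inactive.
With no repressor bound, *pexW* is transcribed.
So PexW is produced and active.
Diaminopimelate is present, so KulU is active.
With repressor PexW bound, *haxA* is not transcribed.
So HaxA is not produced.
Fumarate is present, so VelK is inactive.
Required activator VelK is absent, so *fubG* is not transcribed.
So FubG is not produced.
With no repressor bound, *cilP* is transcribed.
So CilP is produced and active.
With repressor CilP bound, *jalK* is not transcribed.
So JalK is not produced.
Required activator JalK is absent, so *torL* is not transcribed.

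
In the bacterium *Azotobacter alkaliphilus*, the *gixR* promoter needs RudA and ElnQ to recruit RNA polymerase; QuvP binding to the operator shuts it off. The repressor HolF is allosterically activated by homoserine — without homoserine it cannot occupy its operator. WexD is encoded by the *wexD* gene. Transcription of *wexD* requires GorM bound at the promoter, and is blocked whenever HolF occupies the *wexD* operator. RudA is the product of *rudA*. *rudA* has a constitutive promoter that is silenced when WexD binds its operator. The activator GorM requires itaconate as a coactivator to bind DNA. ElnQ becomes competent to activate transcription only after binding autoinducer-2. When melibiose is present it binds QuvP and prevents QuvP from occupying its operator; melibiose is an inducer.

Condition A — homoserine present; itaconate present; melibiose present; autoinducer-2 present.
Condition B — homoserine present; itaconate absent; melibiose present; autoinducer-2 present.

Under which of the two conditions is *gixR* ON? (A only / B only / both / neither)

both

Condition A:
Homoserine is present, so HolF is active.
Itaconate is present, so GorM is active.
With repressor HolF bound, *wexD* is not transcribed.
So WexD is not produced.
With no repressor bound, *rudA* is transcribed.
So RudA is produced and active.
Melibiose is present, so QuvP is inactive.
Autoinducer-2 is present, so ElnQ is active.
No repressor is bound and RudA and ElnQ are active, so *gixR* is transcribed.
→ *gixR* is ON in A.
Condition B:
Homoserine is present, so HolF is active.
Itaconate is absent, so GorM is inactive.
With repressor HolF bound, *wexD* is not transcribed.
So WexD is not produced.
With no repressor bound, *rudA* is transcribed.
So RudA is produced and active.
Melibiose is present, so QuvP is inactive.
Autoinducer-2 is present, so ElnQ is active.
No repressor is bound and RudA and ElnQ are active, so *gixR* is transcribed.
→ *gixR* is ON in B.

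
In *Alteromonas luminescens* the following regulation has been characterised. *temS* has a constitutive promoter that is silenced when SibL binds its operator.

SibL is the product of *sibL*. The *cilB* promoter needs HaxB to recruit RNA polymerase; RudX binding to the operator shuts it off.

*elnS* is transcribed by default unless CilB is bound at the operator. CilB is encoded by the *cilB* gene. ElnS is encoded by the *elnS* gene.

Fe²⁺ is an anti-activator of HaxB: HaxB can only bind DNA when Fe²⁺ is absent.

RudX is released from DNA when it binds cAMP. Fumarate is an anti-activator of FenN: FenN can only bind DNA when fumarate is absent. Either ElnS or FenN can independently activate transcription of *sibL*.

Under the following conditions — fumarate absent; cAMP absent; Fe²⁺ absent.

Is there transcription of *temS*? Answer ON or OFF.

OFF

cAMP is absent, so RudX is active.
Fe²⁺ is absent, so HaxB is active.
With repressor RudX bound, *cilB* is not transcribed.
So CilB is not produced.
With no repressor bound, *elnS* is transcribed.
So ElnS is produced and active.
Fumarate is absent, so FenN is active.
Activator ElnS is present, so *sibL* is transcribed.
So SibL is produced and active.
With repressor SibL bound, *temS* is not transcribed.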